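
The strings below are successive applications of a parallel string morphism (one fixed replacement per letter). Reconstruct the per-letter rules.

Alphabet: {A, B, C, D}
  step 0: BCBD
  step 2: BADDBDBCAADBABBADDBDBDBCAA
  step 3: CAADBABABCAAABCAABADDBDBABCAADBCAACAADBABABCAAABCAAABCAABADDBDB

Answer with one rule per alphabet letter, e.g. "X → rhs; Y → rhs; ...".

  step 2 ⇒ step 3: BADDBDBCAADBABBADDBDBDBCAA ⇒ CAA·DB·AB·AB·CAA·AB·CAA·BAD·DB·DB·AB·CAA·DB·CAA·CAA·DB·AB·AB·CAA·AB·CAA·AB·CAA·BAD·DB·DB
    A ↦ DB
    B ↦ CAA
    C ↦ BAD
    D ↦ AB

A->DB, B->CAA, C->BAD, D->AB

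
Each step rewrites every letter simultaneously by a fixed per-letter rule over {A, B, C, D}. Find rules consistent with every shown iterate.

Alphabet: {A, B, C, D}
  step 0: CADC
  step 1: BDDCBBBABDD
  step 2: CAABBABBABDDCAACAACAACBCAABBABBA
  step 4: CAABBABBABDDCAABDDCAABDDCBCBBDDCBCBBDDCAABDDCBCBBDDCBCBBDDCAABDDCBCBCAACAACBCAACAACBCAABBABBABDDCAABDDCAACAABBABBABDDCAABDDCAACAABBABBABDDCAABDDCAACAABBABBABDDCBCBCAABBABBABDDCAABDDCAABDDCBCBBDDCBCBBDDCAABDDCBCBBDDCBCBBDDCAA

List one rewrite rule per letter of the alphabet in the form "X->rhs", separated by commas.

A->CB, B->CAA, C->BDD, D->BBA

  step 1 ⇒ step 2: BDDCBBBABDD ⇒ CAA·BBA·BBA·BDD·CAA·CAA·CAA·CB·CAA·BBA·BBA
    A ↦ CB
    B ↦ CAA
    C ↦ BDD
    D ↦ BBA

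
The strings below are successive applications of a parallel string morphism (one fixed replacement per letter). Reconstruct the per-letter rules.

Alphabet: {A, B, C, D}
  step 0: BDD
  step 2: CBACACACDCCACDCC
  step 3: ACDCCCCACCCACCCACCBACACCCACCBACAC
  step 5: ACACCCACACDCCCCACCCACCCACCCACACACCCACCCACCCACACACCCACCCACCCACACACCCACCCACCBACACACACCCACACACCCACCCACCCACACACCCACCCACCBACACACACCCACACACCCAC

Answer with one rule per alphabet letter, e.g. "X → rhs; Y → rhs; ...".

  step 2 ⇒ step 3: CBACACACDCCACDCC ⇒ AC·DCC·CC·AC·CC·AC·CC·AC·CB·AC·AC·CC·AC·CB·AC·AC
    A ↦ CC
    B ↦ DCC
    C ↦ AC
    D ↦ CB

A->CC, B->DCC, C->AC, D->CB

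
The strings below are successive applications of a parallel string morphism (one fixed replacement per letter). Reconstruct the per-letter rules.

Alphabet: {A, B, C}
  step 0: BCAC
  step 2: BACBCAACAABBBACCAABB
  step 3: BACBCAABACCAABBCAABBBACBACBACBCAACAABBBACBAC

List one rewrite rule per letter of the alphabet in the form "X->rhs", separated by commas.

A->B, B->BAC, C->CAA

  step 2 ⇒ step 3: BACBCAACAABBBACCAABB ⇒ BAC·B·CAA·BAC·CAA·B·B·CAA·B·B·BAC·BAC·BAC·B·CAA·CAA·B·B·BAC·BAC
    A ↦ B
    B ↦ BAC
    C ↦ CAA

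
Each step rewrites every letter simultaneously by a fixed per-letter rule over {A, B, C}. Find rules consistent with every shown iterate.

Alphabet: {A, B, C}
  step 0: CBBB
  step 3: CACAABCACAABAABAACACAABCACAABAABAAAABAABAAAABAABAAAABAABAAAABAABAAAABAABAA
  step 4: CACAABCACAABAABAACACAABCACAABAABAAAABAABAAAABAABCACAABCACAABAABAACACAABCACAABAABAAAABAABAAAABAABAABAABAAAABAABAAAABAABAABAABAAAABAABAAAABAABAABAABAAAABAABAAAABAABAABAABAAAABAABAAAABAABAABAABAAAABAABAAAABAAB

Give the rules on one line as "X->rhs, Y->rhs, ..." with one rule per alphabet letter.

A->AAB, B->AA, C->CAC

  step 3 ⇒ step 4: CACAABCACAABAABAACACAABCACAABAABAAAABAABAAAABAABAAAABAABAAAABAABAAAABAABAA ⇒ CAC·AAB·CAC·AAB·AAB·AA·CAC·AAB·CAC·AAB·AAB·AA·AAB·AAB·AA·AAB·AAB·CAC·AAB·CAC·AAB·AAB·AA·CAC·AAB·CAC·AAB·AAB·AA·AAB·AAB·AA·AAB·AAB·AAB·AAB·AA·AAB·AAB·AA·AAB·AAB·AAB·AAB·AA·AAB·AAB·AA·AAB·AAB·AAB·AAB·AA·AAB·AAB·AA·AAB·AAB·AAB·AAB·AA·AAB·AAB·AA·AAB·AAB·AAB·AAB·AA·AAB·AAB·AA·AAB·AAB
    A ↦ AAB
    B ↦ AA
    C ↦ CAC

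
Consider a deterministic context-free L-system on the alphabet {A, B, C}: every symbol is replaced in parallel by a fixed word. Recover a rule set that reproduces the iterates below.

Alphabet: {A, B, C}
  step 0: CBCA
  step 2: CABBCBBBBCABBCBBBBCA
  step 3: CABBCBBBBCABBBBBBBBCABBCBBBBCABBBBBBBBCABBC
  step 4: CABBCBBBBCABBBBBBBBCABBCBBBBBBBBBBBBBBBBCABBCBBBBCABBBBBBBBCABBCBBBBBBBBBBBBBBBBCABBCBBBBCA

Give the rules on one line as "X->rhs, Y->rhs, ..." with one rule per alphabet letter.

A->BBC, B->BB, C->CA

  step 3 ⇒ step 4: CABBCBBBBCABBBBBBBBCABBCBBBBCABBBBBBBBCABBC ⇒ CA·BBC·BB·BB·CA·BB·BB·BB·BB·CA·BBC·BB·BB·BB·BB·BB·BB·BB·BB·CA·BBC·BB·BB·CA·BB·BB·BB·BB·CA·BBC·BB·BB·BB·BB·BB·BB·BB·BB·CA·BBC·BB·BB·CA
    A ↦ BBC
    B ↦ BB
    C ↦ CA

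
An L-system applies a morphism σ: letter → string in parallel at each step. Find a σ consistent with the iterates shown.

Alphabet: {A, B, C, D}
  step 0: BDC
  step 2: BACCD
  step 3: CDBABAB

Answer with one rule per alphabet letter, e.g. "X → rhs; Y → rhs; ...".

A->D, B->C, C->BA, D->B

  step 2 ⇒ step 3: BACCD ⇒ C·D·BA·BA·B
    A ↦ D
    B ↦ C
    C ↦ BA
    D ↦ B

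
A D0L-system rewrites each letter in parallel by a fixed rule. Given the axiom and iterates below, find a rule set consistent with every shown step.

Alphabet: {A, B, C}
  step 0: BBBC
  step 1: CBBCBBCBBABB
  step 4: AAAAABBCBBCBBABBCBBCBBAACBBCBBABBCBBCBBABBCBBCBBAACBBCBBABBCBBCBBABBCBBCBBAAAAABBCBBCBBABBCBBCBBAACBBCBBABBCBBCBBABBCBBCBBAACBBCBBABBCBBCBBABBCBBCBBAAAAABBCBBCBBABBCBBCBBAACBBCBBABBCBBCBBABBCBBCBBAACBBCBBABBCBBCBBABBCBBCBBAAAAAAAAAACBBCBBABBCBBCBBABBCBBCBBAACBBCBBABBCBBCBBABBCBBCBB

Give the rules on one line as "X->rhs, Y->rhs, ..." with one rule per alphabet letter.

  step 0 ⇒ step 1: BBBC ⇒ CBB·CBB·CBB·ABB
    B ↦ CBB
    C ↦ ABB
    A ↦ AA  (constrained at step 1)

A->AA, B->CBB, C->ABB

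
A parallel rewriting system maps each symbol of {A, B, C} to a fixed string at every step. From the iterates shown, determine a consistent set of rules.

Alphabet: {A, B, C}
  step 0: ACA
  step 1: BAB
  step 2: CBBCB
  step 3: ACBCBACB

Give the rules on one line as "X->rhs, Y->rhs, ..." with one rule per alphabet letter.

A->B, B->CB, C->A

  step 2 ⇒ step 3: CBBCB ⇒ A·CB·CB·A·CB
    B ↦ CB
    C ↦ A
  step 0 ⇒ step 1: ACA ⇒ B·A·B
    A ↦ B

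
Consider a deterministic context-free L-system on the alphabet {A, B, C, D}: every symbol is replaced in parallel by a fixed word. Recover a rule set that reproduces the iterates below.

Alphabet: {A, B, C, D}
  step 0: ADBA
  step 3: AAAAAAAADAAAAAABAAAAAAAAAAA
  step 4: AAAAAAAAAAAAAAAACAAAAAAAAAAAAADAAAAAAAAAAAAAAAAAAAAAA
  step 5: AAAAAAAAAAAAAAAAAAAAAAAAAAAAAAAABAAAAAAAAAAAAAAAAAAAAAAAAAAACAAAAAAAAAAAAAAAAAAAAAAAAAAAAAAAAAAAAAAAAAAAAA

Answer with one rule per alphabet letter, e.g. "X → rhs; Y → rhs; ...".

  step 4 ⇒ step 5: AAAAAAAAAAAAAAAACAAAAAAAAAAAAADAAAAAAAAAAAAAAAAAAAAAA ⇒ AA·AA·AA·AA·AA·AA·AA·AA·AA·AA·AA·AA·AA·AA·AA·AA·BA·AA·AA·AA·AA·AA·AA·AA·AA·AA·AA·AA·AA·AA·CA·AA·AA·AA·AA·AA·AA·AA·AA·AA·AA·AA·AA·AA·AA·AA·AA·AA·AA·AA·AA·AA·AA
    A ↦ AA
    C ↦ BA
    D ↦ CA
  step 3 ⇒ step 4: AAAAAAAADAAAAAABAAAAAAAAAAA ⇒ AA·AA·AA·AA·AA·AA·AA·AA·CA·AA·AA·AA·AA·AA·AA·D·AA·AA·AA·AA·AA·AA·AA·AA·AA·AA·AA
    B ↦ D

A->AA, B->D, C->BA, D->CA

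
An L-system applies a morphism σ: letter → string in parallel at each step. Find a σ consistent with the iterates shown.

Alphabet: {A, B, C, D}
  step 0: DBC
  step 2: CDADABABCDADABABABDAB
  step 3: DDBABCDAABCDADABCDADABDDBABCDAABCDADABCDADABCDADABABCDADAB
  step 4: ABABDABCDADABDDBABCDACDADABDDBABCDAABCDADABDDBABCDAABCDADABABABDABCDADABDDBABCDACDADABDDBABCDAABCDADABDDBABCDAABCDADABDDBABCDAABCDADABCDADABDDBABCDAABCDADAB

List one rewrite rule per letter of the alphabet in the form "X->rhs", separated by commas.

  step 3 ⇒ step 4: DDBABCDAABCDADABCDADABDDBABCDAABCDADABCDADABCDADABABCDADAB ⇒ AB·AB·DAB·CDA·DAB·DDB·AB·CDA·CDA·DAB·DDB·AB·CDA·AB·CDA·DAB·DDB·AB·CDA·AB·CDA·DAB·AB·AB·DAB·CDA·DAB·DDB·AB·CDA·CDA·DAB·DDB·AB·CDA·AB·CDA·DAB·DDB·AB·CDA·AB·CDA·DAB·DDB·AB·CDA·AB·CDA·DAB·CDA·DAB·DDB·AB·CDA·AB·CDA·DAB
    A ↦ CDA
    B ↦ DAB
    C ↦ DDB
    D ↦ AB

A->CDA, B->DAB, C->DDB, D->AB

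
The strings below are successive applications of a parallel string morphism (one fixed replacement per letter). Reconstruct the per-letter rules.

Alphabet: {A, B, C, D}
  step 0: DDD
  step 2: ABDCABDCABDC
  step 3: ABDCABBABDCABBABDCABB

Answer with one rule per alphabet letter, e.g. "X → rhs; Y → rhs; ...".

A->AB, B->DC, C->B, D->AB

  step 2 ⇒ step 3: ABDCABDCABDC ⇒ AB·DC·AB·B·AB·DC·AB·B·AB·DC·AB·B
    A ↦ AB
    B ↦ DC
    C ↦ B
    D ↦ AB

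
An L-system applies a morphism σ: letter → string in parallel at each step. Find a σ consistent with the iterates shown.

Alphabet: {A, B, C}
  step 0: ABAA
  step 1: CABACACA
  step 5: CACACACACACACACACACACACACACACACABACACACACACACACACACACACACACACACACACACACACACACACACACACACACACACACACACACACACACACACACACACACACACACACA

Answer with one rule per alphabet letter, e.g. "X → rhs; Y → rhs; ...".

A->CA, B->BA, C->CA

  step 0 ⇒ step 1: ABAA ⇒ CA·BA·CA·CA
    A ↦ CA
    B ↦ BA
    C ↦ CA  (constrained at step 1)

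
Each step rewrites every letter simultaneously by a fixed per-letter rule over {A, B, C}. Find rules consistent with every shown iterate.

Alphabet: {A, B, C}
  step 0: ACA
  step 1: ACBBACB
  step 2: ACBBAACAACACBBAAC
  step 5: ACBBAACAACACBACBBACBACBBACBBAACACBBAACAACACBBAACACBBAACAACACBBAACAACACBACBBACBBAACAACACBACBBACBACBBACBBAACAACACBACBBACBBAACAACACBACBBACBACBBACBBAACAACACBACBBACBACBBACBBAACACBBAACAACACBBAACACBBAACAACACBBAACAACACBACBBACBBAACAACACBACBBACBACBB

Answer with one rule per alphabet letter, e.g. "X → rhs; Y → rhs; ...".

A->ACB, B->AAC, C->B

  step 1 ⇒ step 2: ACBBACB ⇒ ACB·B·AAC·AAC·ACB·B·AAC
    A ↦ ACB
    B ↦ AAC
    C ↦ B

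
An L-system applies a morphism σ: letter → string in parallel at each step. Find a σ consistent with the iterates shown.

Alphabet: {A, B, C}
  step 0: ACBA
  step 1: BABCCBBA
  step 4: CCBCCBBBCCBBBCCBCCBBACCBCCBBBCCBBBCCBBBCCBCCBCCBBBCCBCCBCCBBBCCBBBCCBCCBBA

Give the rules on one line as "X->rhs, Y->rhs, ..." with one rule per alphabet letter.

A->BA, B->CCB, C->B

  step 0 ⇒ step 1: ACBA ⇒ BA·B·CCB·BA
    A ↦ BA
    B ↦ CCB
    C ↦ B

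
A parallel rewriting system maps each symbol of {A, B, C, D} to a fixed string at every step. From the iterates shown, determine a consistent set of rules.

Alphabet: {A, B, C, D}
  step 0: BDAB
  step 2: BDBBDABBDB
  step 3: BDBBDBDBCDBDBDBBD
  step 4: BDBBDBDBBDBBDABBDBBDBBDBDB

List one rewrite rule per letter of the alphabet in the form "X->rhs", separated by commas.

A->CD, B->BD, C->A, D->B

  step 3 ⇒ step 4: BDBBDBDBCDBDBDBBD ⇒ BD·B·BD·BD·B·BD·B·BD·A·B·BD·B·BD·B·BD·BD·B
    B ↦ BD
    C ↦ A
    D ↦ B
  step 2 ⇒ step 3: BDBBDABBDB ⇒ BD·B·BD·BD·B·CD·BD·BD·B·BD
    A ↦ CD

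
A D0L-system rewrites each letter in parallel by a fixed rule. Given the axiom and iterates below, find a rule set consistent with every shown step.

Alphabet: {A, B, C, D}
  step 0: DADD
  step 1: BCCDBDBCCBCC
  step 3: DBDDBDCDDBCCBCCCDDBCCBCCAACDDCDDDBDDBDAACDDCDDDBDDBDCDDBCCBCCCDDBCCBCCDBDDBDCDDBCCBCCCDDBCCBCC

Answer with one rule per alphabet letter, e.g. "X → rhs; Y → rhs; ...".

  step 0 ⇒ step 1: DADD ⇒ BCC·DBD·BCC·BCC
    A ↦ DBD
    D ↦ BCC
    B ↦ AA  (constrained at step 1)
    C ↦ CDD  (constrained at step 1)

A->DBD, B->AA, C->CDD, D->BCC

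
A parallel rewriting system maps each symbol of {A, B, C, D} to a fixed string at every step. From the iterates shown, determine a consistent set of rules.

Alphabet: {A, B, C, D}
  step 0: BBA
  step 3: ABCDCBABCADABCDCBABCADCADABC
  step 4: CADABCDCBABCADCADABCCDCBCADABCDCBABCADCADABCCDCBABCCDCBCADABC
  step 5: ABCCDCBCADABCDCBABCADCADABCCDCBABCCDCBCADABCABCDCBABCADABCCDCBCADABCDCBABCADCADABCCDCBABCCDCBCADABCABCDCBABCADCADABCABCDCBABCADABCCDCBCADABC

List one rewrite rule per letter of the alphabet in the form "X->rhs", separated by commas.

  step 4 ⇒ step 5: CADABCDCBABCADCADABCCDCBCADABCDCBABCADCADABCCDCBABCCDCBCADABC ⇒ ABC·C·DCB·C·AD·ABC·DCB·ABC·AD·C·AD·ABC·C·DCB·ABC·C·DCB·C·AD·ABC·ABC·DCB·ABC·AD·ABC·C·DCB·C·AD·ABC·DCB·ABC·AD·C·AD·ABC·C·DCB·ABC·C·DCB·C·AD·ABC·ABC·DCB·ABC·AD·C·AD·ABC·ABC·DCB·ABC·AD·ABC·C·DCB·C·AD·ABC
    A ↦ C
    B ↦ AD
    C ↦ ABC
    D ↦ DCB

A->C, B->AD, C->ABC, D->DCB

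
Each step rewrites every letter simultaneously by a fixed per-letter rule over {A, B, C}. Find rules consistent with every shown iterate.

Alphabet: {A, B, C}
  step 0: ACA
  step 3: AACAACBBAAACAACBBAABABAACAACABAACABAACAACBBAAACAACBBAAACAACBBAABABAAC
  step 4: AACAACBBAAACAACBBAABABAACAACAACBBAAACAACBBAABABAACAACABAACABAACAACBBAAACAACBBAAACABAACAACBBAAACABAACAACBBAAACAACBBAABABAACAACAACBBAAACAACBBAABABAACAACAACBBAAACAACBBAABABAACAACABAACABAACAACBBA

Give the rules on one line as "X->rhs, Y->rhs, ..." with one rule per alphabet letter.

  step 3 ⇒ step 4: AACAACBBAAACAACBBAABABAACAACABAACABAACAACBBAAACAACBBAAACAACBBAABABAAC ⇒ AAC·AAC·BBA·AAC·AAC·BBA·AB·AB·AAC·AAC·AAC·BBA·AAC·AAC·BBA·AB·AB·AAC·AAC·AB·AAC·AB·AAC·AAC·BBA·AAC·AAC·BBA·AAC·AB·AAC·AAC·BBA·AAC·AB·AAC·AAC·BBA·AAC·AAC·BBA·AB·AB·AAC·AAC·AAC·BBA·AAC·AAC·BBA·AB·AB·AAC·AAC·AAC·BBA·AAC·AAC·BBA·AB·AB·AAC·AAC·AB·AAC·AB·AAC·AAC·BBA
    A ↦ AAC
    B ↦ AB
    C ↦ BBA

A->AAC, B->AB, C->BBA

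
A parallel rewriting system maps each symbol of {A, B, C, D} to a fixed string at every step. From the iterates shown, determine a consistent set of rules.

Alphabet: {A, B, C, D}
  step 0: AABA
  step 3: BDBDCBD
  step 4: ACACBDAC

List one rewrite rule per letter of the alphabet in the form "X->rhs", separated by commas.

  step 3 ⇒ step 4: BDBDCBD ⇒ A·C·A·C·BD·A·C
    B ↦ A
    C ↦ BD
    D ↦ C
    A ↦ D  (constrained at step 0)

A->D, B->A, C->BD, D->C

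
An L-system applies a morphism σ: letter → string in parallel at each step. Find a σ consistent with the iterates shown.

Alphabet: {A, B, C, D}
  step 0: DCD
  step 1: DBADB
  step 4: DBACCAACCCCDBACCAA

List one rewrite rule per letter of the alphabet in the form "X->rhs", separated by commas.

A->CC, B->A, C->A, D->DB

  step 0 ⇒ step 1: DCD ⇒ DB·A·DB
    C ↦ A
    D ↦ DB
    A ↦ CC  (constrained at step 1)
    B ↦ A  (constrained at step 1)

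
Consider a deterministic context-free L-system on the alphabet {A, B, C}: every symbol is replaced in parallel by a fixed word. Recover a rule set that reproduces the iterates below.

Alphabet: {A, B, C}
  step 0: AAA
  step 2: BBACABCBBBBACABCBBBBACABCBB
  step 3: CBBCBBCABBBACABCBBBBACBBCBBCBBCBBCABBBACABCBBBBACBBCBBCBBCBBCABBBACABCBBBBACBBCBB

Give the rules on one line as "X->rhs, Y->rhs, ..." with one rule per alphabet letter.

  step 2 ⇒ step 3: BBACABCBBBBACABCBBBBACABCBB ⇒ CBB·CBB·CAB·BBA·CAB·CBB·BBA·CBB·CBB·CBB·CBB·CAB·BBA·CAB·CBB·BBA·CBB·CBB·CBB·CBB·CAB·BBA·CAB·CBB·BBA·CBB·CBB
    A ↦ CAB
    B ↦ CBB
    C ↦ BBA

A->CAB, B->CBB, C->BBA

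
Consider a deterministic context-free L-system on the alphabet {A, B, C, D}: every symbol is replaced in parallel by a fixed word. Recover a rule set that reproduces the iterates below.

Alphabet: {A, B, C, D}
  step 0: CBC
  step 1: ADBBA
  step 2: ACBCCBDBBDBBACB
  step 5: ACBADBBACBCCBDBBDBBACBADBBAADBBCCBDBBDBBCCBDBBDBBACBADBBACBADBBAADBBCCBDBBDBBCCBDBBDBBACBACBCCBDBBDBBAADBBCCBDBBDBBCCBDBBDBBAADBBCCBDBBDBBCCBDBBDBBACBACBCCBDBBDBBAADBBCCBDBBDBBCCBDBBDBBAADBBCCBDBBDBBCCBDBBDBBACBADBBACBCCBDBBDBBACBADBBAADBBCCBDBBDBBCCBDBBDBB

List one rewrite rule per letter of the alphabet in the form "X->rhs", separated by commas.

  step 1 ⇒ step 2: ADBBA ⇒ ACB·CCB·DBB·DBB·ACB
    A ↦ ACB
    B ↦ DBB
    D ↦ CCB
  step 0 ⇒ step 1: CBC ⇒ A·DBB·A
    C ↦ A

A->ACB, B->DBB, C->A, D->CCB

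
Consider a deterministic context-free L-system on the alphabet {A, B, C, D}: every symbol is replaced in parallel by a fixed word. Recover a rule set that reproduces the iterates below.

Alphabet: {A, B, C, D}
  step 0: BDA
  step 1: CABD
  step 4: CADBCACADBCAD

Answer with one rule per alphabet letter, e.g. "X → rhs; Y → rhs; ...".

  step 0 ⇒ step 1: BDA ⇒ CA·B·D
    A ↦ D
    B ↦ CA
    D ↦ B
    C ↦ CA  (constrained at step 1)

A->D, B->CA, C->CA, D->B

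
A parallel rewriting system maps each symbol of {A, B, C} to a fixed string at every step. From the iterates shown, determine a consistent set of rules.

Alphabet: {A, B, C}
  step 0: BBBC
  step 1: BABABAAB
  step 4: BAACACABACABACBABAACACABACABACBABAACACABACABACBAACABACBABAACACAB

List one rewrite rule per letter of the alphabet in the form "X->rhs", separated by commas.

  step 0 ⇒ step 1: BBBC ⇒ BA·BA·BA·AB
    B ↦ BA
    C ↦ AB
    A ↦ AC  (constrained at step 1)

A->AC, B->BA, C->AB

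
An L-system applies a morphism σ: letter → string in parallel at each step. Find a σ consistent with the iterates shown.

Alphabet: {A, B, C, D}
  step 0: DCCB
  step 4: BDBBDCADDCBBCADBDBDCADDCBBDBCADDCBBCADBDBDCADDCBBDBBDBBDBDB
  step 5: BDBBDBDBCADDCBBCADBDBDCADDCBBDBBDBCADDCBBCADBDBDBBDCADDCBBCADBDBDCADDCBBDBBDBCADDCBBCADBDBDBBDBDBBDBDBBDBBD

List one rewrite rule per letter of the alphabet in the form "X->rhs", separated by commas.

A->DC, B->BD, C->CAD, D->B

  step 4 ⇒ step 5: BDBBDCADDCBBCADBDBDCADDCBBDBCADDCBBCADBDBDCADDCBBDBBDBBDBDB ⇒ BD·B·BD·BD·B·CAD·DC·B·B·CAD·BD·BD·CAD·DC·B·BD·B·BD·B·CAD·DC·B·B·CAD·BD·BD·B·BD·CAD·DC·B·B·CAD·BD·BD·CAD·DC·B·BD·B·BD·B·CAD·DC·B·B·CAD·BD·BD·B·BD·BD·B·BD·BD·B·BD·B·BD
    A ↦ DC
    B ↦ BD
    C ↦ CAD
    D ↦ B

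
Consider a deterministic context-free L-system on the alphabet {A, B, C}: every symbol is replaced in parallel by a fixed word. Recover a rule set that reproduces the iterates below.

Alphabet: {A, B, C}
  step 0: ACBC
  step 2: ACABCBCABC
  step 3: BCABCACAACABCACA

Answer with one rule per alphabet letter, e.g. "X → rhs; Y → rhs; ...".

A->BC, B->AC, C->A

  step 2 ⇒ step 3: ACABCBCABC ⇒ BC·A·BC·AC·A·AC·A·BC·AC·A
    A ↦ BC
    B ↦ AC
    C ↦ A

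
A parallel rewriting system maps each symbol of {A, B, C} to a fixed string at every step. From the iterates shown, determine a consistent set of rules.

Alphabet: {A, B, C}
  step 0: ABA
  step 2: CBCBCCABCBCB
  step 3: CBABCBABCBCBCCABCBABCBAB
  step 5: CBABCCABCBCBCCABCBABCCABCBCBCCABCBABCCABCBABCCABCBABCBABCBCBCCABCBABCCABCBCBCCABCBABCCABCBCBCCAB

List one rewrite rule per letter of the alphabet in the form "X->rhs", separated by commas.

A->CC, B->AB, C->CB

  step 2 ⇒ step 3: CBCBCCABCBCB ⇒ CB·AB·CB·AB·CB·CB·CC·AB·CB·AB·CB·AB
    A ↦ CC
    B ↦ AB
    C ↦ CB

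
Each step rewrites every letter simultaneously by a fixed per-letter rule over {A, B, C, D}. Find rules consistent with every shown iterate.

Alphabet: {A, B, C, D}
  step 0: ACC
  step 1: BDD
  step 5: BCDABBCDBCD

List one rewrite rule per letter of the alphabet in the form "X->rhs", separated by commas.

A->B, B->BC, C->D, D->A

  step 0 ⇒ step 1: ACC ⇒ B·D·D
    A ↦ B
    C ↦ D
    B ↦ BC  (constrained at step 1)
    D ↦ A  (constrained at step 1)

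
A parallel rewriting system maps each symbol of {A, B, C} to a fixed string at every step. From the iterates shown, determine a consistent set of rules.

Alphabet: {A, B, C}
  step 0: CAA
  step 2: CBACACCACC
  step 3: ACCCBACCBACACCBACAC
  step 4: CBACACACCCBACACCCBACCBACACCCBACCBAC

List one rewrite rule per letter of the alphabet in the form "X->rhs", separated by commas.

A->CB, B->C, C->AC

  step 3 ⇒ step 4: ACCCBACCBACACCBACAC ⇒ CB·AC·AC·AC·C·CB·AC·AC·C·CB·AC·CB·AC·AC·C·CB·AC·CB·AC
    A ↦ CB
    B ↦ C
    C ↦ AC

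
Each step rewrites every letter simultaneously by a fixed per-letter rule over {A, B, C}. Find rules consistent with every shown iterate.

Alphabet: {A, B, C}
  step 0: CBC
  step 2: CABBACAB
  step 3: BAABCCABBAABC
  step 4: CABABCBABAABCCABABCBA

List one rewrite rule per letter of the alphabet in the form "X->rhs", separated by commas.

  step 3 ⇒ step 4: BAABCCABBAABC ⇒ C·AB·AB·C·BA·BA·AB·C·C·AB·AB·C·BA
    A ↦ AB
    B ↦ C
    C ↦ BA

A->AB, B->C, C->BA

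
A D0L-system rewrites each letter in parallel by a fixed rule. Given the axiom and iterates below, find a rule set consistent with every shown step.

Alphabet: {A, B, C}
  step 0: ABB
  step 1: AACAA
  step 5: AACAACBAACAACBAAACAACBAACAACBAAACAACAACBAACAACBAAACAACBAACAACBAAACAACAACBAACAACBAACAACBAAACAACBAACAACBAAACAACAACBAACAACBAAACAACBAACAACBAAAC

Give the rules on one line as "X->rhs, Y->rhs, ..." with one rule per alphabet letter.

  step 0 ⇒ step 1: ABB ⇒ AAC·A·A
    A ↦ AAC
    B ↦ A
    C ↦ B  (constrained at step 1)

A->AAC, B->A, C->B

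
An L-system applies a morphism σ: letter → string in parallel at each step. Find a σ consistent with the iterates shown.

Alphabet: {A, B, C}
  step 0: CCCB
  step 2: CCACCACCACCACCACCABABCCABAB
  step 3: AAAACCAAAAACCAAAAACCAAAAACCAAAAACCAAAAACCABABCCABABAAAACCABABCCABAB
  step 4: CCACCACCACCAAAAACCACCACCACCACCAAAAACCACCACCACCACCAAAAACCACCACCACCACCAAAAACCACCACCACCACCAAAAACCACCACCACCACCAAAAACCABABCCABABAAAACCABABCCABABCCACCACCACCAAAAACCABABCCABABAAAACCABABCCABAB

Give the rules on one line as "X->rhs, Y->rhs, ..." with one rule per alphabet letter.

A->CCA, B->BAB, C->AA

  step 3 ⇒ step 4: AAAACCAAAAACCAAAAACCAAAAACCAAAAACCAAAAACCABABCCABABAAAACCABABCCABAB ⇒ CCA·CCA·CCA·CCA·AA·AA·CCA·CCA·CCA·CCA·CCA·AA·AA·CCA·CCA·CCA·CCA·CCA·AA·AA·CCA·CCA·CCA·CCA·CCA·AA·AA·CCA·CCA·CCA·CCA·CCA·AA·AA·CCA·CCA·CCA·CCA·CCA·AA·AA·CCA·BAB·CCA·BAB·AA·AA·CCA·BAB·CCA·BAB·CCA·CCA·CCA·CCA·AA·AA·CCA·BAB·CCA·BAB·AA·AA·CCA·BAB·CCA·BAB
    A ↦ CCA
    B ↦ BAB
    C ↦ AA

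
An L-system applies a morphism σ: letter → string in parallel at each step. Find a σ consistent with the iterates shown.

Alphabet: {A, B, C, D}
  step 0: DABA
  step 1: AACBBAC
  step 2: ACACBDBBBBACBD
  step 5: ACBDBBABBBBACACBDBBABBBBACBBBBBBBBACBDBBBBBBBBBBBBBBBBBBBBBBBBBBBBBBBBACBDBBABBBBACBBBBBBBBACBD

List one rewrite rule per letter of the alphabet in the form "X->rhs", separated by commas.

A->AC, B->BB, C->BD, D->A

  step 1 ⇒ step 2: AACBBAC ⇒ AC·AC·BD·BB·BB·AC·BD
    A ↦ AC
    B ↦ BB
    C ↦ BD
  step 0 ⇒ step 1: DABA ⇒ A·AC·BB·AC
    D ↦ A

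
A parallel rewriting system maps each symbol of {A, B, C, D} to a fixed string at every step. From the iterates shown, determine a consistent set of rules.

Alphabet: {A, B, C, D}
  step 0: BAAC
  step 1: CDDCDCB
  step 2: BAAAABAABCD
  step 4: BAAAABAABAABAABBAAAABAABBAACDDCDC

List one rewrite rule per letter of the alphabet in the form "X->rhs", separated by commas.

  step 1 ⇒ step 2: CDDCDCB ⇒ B·AA·AA·B·AA·B·CD
    B ↦ CD
    C ↦ B
    D ↦ AA
  step 0 ⇒ step 1: BAAC ⇒ CD·DC·DC·B
    A ↦ DC

A->DC, B->CD, C->B, D->AA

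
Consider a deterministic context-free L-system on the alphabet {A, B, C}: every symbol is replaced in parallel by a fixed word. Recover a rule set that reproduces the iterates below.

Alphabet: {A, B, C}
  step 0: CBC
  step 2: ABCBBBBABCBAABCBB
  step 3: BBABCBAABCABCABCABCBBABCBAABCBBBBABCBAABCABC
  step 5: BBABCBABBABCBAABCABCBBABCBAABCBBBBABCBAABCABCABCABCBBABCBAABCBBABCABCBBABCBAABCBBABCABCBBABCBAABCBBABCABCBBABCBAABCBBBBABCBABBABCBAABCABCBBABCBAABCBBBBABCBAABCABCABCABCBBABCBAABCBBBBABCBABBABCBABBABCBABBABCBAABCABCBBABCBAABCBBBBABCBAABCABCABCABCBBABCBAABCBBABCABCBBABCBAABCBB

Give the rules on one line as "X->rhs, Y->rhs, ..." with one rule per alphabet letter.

  step 2 ⇒ step 3: ABCBBBBABCBAABCBB ⇒ BB·ABC·BA·ABC·ABC·ABC·ABC·BB·ABC·BA·ABC·BB·BB·ABC·BA·ABC·ABC
    A ↦ BB
    B ↦ ABC
    C ↦ BA

A->BB, B->ABC, C->BA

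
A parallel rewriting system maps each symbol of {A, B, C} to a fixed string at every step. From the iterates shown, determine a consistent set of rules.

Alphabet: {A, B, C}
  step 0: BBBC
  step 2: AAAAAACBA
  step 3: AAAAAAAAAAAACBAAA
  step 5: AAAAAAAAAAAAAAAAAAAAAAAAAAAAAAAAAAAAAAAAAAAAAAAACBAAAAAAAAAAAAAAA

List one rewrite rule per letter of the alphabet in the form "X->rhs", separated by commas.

A->AA, B->A, C->CB

  step 2 ⇒ step 3: AAAAAACBA ⇒ AA·AA·AA·AA·AA·AA·CB·A·AA
    A ↦ AA
    B ↦ A
    C ↦ CB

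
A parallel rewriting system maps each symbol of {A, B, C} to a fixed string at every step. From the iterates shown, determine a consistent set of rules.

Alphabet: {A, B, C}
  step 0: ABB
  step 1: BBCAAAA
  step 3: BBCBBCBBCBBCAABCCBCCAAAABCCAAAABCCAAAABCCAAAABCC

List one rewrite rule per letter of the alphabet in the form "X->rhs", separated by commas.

A->BBC, B->AA, C->BCC

  step 0 ⇒ step 1: ABB ⇒ BBC·AA·AA
    A ↦ BBC
    B ↦ AA
    C ↦ BCC  (constrained at step 1)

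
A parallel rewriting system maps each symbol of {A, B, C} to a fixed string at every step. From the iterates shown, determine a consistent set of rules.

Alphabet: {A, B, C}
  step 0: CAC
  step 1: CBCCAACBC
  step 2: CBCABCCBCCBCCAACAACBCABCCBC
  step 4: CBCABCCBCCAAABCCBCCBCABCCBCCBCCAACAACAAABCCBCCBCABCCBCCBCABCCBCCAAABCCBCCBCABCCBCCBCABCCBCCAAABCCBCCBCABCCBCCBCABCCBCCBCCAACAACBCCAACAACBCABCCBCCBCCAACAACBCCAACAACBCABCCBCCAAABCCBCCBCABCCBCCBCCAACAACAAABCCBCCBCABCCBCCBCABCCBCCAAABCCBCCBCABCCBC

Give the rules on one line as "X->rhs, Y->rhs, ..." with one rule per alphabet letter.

A->CAA, B->ABC, C->CBC

  step 1 ⇒ step 2: CBCCAACBC ⇒ CBC·ABC·CBC·CBC·CAA·CAA·CBC·ABC·CBC
    A ↦ CAA
    B ↦ ABC
    C ↦ CBC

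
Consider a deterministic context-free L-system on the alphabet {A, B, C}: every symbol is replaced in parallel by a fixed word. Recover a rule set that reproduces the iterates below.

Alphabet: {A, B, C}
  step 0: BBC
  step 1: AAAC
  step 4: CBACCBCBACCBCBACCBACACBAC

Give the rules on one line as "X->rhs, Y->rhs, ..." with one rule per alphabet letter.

  step 0 ⇒ step 1: BBC ⇒ A·A·AC
    B ↦ A
    C ↦ AC
    A ↦ CB  (constrained at step 1)

A->CB, B->A, C->AC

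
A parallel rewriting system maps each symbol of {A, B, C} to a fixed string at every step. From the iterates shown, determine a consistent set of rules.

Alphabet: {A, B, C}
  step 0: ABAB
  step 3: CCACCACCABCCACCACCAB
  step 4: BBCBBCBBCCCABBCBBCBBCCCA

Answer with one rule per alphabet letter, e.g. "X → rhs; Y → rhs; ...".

  step 3 ⇒ step 4: CCACCACCABCCACCACCAB ⇒ B·B·C·B·B·C·B·B·C·CCA·B·B·C·B·B·C·B·B·C·CCA
    A ↦ C
    B ↦ CCA
    C ↦ B

A->C, B->CCA, C->B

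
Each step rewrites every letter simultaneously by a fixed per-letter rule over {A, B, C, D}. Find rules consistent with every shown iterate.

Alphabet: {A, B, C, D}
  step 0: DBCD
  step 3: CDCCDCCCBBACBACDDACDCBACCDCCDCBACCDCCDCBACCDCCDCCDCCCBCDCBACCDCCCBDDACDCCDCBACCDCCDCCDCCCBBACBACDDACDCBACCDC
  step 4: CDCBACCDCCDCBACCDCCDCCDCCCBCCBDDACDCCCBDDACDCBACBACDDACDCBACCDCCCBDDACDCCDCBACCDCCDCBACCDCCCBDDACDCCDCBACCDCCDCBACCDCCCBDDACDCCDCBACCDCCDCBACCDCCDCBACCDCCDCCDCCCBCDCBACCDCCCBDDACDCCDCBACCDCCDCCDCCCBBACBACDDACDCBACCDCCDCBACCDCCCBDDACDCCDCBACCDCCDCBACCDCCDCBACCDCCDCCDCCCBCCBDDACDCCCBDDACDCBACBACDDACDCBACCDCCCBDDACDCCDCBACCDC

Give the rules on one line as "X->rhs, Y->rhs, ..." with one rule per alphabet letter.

A->DDA, B->CCB, C->CDC, D->BAC

  step 3 ⇒ step 4: CDCCDCCCBBACBACDDACDCBACCDCCDCBACCDCCDCBACCDCCDCCDCCCBCDCBACCDCCCBDDACDCCDCBACCDCCDCCDCCCBBACBACDDACDCBACCDC ⇒ CDC·BAC·CDC·CDC·BAC·CDC·CDC·CDC·CCB·CCB·DDA·CDC·CCB·DDA·CDC·BAC·BAC·DDA·CDC·BAC·CDC·CCB·DDA·CDC·CDC·BAC·CDC·CDC·BAC·CDC·CCB·DDA·CDC·CDC·BAC·CDC·CDC·BAC·CDC·CCB·DDA·CDC·CDC·BAC·CDC·CDC·BAC·CDC·CDC·BAC·CDC·CDC·CDC·CCB·CDC·BAC·CDC·CCB·DDA·CDC·CDC·BAC·CDC·CDC·CDC·CCB·BAC·BAC·DDA·CDC·BAC·CDC·CDC·BAC·CDC·CCB·DDA·CDC·CDC·BAC·CDC·CDC·BAC·CDC·CDC·BAC·CDC·CDC·CDC·CCB·CCB·DDA·CDC·CCB·DDA·CDC·BAC·BAC·DDA·CDC·BAC·CDC·CCB·DDA·CDC·CDC·BAC·CDC
    A ↦ DDA
    B ↦ CCB
    C ↦ CDC
    D ↦ BAC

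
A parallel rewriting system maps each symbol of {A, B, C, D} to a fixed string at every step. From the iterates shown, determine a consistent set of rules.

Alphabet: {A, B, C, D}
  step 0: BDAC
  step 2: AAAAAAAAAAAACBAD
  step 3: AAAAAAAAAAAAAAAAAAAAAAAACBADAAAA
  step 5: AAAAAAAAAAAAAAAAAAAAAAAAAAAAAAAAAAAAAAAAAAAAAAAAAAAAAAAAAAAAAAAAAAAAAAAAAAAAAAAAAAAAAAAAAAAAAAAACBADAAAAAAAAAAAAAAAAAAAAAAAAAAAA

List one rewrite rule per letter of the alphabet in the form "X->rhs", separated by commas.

A->AA, B->AD, C->CB, D->AA

  step 2 ⇒ step 3: AAAAAAAAAAAACBAD ⇒ AA·AA·AA·AA·AA·AA·AA·AA·AA·AA·AA·AA·CB·AD·AA·AA
    A ↦ AA
    B ↦ AD
    C ↦ CB
    D ↦ AA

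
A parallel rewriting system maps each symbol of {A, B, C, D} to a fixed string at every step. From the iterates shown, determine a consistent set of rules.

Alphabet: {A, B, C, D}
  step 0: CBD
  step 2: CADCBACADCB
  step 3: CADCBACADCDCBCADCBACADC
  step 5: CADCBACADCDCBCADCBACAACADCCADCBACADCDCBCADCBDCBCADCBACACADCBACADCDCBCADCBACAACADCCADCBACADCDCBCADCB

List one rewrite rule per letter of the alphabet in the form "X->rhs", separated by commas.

A->DCB, B->DC, C->CA, D->A

  step 2 ⇒ step 3: CADCBACADCB ⇒ CA·DCB·A·CA·DC·DCB·CA·DCB·A·CA·DC
    A ↦ DCB
    B ↦ DC
    C ↦ CA
    D ↦ A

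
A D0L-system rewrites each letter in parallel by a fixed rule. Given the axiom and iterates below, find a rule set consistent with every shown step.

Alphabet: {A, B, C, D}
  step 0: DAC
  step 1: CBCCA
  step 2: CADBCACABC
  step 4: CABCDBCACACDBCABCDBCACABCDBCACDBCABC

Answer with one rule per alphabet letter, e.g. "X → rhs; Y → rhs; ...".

  step 1 ⇒ step 2: CBCCA ⇒ CA·DB·CA·CA·BC
    A ↦ BC
    B ↦ DB
    C ↦ CA
  step 0 ⇒ step 1: DAC ⇒ C·BC·CA
    D ↦ C

A->BC, B->DB, C->CA, D->C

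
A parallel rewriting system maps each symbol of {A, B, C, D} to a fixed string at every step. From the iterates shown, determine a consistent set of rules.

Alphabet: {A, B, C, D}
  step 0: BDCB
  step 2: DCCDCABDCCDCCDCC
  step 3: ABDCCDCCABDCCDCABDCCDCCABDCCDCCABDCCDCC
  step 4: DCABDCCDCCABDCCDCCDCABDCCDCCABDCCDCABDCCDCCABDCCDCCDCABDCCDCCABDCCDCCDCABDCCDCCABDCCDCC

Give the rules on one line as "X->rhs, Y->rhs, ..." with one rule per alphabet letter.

A->D, B->C, C->DCC, D->AB

  step 3 ⇒ step 4: ABDCCDCCABDCCDCABDCCDCCABDCCDCCABDCCDCC ⇒ D·C·AB·DCC·DCC·AB·DCC·DCC·D·C·AB·DCC·DCC·AB·DCC·D·C·AB·DCC·DCC·AB·DCC·DCC·D·C·AB·DCC·DCC·AB·DCC·DCC·D·C·AB·DCC·DCC·AB·DCC·DCC
    A ↦ D
    B ↦ C
    C ↦ DCC
    D ↦ AB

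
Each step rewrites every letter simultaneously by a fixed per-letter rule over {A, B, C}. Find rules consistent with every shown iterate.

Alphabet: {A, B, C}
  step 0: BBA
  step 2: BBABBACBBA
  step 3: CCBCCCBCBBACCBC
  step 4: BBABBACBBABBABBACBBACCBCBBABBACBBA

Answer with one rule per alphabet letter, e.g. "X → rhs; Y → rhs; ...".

A->BC, B->C, C->BBA

  step 3 ⇒ step 4: CCBCCCBCBBACCBC ⇒ BBA·BBA·C·BBA·BBA·BBA·C·BBA·C·C·BC·BBA·BBA·C·BBA
    A ↦ BC
    B ↦ C
    C ↦ BBA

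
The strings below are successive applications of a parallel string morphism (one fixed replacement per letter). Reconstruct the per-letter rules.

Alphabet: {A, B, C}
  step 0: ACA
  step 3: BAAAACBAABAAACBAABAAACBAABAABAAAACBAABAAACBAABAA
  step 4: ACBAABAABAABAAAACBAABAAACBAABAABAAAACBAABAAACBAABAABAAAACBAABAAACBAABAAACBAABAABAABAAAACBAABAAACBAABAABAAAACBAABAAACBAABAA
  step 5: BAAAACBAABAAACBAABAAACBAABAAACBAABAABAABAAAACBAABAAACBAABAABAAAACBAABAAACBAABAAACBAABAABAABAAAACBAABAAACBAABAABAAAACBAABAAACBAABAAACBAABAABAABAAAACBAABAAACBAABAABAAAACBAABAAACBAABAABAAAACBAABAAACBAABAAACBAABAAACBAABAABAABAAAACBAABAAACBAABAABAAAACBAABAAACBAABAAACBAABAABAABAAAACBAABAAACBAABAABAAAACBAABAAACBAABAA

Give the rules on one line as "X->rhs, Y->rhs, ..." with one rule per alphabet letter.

A->BAA, B->AC, C->A

  step 4 ⇒ step 5: ACBAABAABAABAAAACBAABAAACBAABAABAAAACBAABAAACBAABAABAAAACBAABAAACBAABAAACBAABAABAABAAAACBAABAAACBAABAABAAAACBAABAAACBAABAA ⇒ BAA·A·AC·BAA·BAA·AC·BAA·BAA·AC·BAA·BAA·AC·BAA·BAA·BAA·BAA·A·AC·BAA·BAA·AC·BAA·BAA·BAA·A·AC·BAA·BAA·AC·BAA·BAA·AC·BAA·BAA·BAA·BAA·A·AC·BAA·BAA·AC·BAA·BAA·BAA·A·AC·BAA·BAA·AC·BAA·BAA·AC·BAA·BAA·BAA·BAA·A·AC·BAA·BAA·AC·BAA·BAA·BAA·A·AC·BAA·BAA·AC·BAA·BAA·BAA·A·AC·BAA·BAA·AC·BAA·BAA·AC·BAA·BAA·AC·BAA·BAA·BAA·BAA·A·AC·BAA·BAA·AC·BAA·BAA·BAA·A·AC·BAA·BAA·AC·BAA·BAA·AC·BAA·BAA·BAA·BAA·A·AC·BAA·BAA·AC·BAA·BAA·BAA·A·AC·BAA·BAA·AC·BAA·BAA
    A ↦ BAA
    B ↦ AC
    C ↦ A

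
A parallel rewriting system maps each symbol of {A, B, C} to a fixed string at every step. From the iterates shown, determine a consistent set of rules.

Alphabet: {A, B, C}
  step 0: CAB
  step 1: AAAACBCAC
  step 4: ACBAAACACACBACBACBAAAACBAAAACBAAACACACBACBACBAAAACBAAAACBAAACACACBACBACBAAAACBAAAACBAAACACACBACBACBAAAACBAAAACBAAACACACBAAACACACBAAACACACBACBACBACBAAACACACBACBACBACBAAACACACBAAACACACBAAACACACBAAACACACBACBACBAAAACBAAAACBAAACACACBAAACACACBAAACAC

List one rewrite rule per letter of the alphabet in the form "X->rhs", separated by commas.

A->ACB, B->CAC, C->AAA

  step 0 ⇒ step 1: CAB ⇒ AAA·ACB·CAC
    A ↦ ACB
    B ↦ CAC
    C ↦ AAA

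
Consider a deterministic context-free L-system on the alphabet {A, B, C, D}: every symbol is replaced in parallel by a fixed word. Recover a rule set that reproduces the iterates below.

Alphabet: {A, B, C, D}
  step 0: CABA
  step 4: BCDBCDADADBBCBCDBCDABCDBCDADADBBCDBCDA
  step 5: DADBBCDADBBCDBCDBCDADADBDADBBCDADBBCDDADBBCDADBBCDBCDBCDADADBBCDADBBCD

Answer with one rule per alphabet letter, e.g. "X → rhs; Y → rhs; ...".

A->D, B->DA, C->DB, D->BC

  step 4 ⇒ step 5: BCDBCDADADBBCBCDBCDABCDBCDADADBBCDBCDA ⇒ DA·DB·BC·DA·DB·BC·D·BC·D·BC·DA·DA·DB·DA·DB·BC·DA·DB·BC·D·DA·DB·BC·DA·DB·BC·D·BC·D·BC·DA·DA·DB·BC·DA·DB·BC·D
    A ↦ D
    B ↦ DA
    C ↦ DB
    D ↦ BC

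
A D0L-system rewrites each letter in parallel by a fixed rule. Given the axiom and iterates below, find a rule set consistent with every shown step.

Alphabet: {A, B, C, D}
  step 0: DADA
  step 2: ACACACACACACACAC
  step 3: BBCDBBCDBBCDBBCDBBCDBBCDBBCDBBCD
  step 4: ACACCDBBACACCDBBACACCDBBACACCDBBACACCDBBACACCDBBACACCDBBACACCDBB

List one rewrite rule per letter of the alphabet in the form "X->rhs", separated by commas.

  step 3 ⇒ step 4: BBCDBBCDBBCDBBCDBBCDBBCDBBCDBBCD ⇒ AC·AC·CD·BB·AC·AC·CD·BB·AC·AC·CD·BB·AC·AC·CD·BB·AC·AC·CD·BB·AC·AC·CD·BB·AC·AC·CD·BB·AC·AC·CD·BB
    B ↦ AC
    C ↦ CD
    D ↦ BB
  step 2 ⇒ step 3: ACACACACACACACAC ⇒ BB·CD·BB·CD·BB·CD·BB·CD·BB·CD·BB·CD·BB·CD·BB·CD
    A ↦ BB

A->BB, B->AC, C->CD, D->BB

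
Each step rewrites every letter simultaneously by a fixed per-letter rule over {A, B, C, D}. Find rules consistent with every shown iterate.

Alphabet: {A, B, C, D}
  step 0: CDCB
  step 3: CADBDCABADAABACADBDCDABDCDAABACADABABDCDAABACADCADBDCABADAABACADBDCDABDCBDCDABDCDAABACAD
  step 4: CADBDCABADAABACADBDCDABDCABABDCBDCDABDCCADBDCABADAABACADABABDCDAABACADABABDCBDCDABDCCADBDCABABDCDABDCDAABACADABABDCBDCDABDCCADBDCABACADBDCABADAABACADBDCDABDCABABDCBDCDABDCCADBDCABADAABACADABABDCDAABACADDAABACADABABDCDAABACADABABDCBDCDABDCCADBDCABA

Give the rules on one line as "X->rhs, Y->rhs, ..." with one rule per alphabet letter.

  step 3 ⇒ step 4: CADBDCABADAABACADBDCDABDCDAABACADABABDCDAABACADCADBDCABADAABACADBDCDABDCBDCDABDCDAABACAD ⇒ CAD·BDC·ABA·DA·ABA·CAD·BDC·DA·BDC·ABA·BDC·BDC·DA·BDC·CAD·BDC·ABA·DA·ABA·CAD·ABA·BDC·DA·ABA·CAD·ABA·BDC·BDC·DA·BDC·CAD·BDC·ABA·BDC·DA·BDC·DA·ABA·CAD·ABA·BDC·BDC·DA·BDC·CAD·BDC·ABA·CAD·BDC·ABA·DA·ABA·CAD·BDC·DA·BDC·ABA·BDC·BDC·DA·BDC·CAD·BDC·ABA·DA·ABA·CAD·ABA·BDC·DA·ABA·CAD·DA·ABA·CAD·ABA·BDC·DA·ABA·CAD·ABA·BDC·BDC·DA·BDC·CAD·BDC·ABA
    A ↦ BDC
    B ↦ DA
    C ↦ CAD
    D ↦ ABA

A->BDC, B->DA, C->CAD, D->ABA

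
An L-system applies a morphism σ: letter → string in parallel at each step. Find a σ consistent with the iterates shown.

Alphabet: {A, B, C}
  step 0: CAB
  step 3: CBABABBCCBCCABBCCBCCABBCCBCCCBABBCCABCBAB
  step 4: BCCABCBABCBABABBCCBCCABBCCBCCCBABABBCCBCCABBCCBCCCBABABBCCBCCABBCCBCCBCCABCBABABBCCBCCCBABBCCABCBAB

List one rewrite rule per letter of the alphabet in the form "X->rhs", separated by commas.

  step 3 ⇒ step 4: CBABABBCCBCCABBCCBCCABBCCBCCCBABBCCABCBAB ⇒ BCC·AB·CB·AB·CB·AB·AB·BCC·BCC·AB·BCC·BCC·CB·AB·AB·BCC·BCC·AB·BCC·BCC·CB·AB·AB·BCC·BCC·AB·BCC·BCC·BCC·AB·CB·AB·AB·BCC·BCC·CB·AB·BCC·AB·CB·AB
    A ↦ CB
    B ↦ AB
    C ↦ BCC

A->CB, B->AB, C->BCC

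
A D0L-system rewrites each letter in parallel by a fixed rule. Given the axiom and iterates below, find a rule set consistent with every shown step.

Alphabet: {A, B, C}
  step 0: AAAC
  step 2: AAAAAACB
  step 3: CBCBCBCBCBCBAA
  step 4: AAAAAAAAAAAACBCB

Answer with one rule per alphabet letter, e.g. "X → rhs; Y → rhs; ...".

A->CB, B->A, C->A

  step 3 ⇒ step 4: CBCBCBCBCBCBAA ⇒ A·A·A·A·A·A·A·A·A·A·A·A·CB·CB
    A ↦ CB
    B ↦ A
    C ↦ A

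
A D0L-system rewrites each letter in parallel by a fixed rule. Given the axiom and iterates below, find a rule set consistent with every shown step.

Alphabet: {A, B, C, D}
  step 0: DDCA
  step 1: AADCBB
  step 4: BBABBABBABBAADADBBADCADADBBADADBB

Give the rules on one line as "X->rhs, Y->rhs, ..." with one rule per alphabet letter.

  step 0 ⇒ step 1: DDCA ⇒ A·A·DC·BB
    A ↦ BB
    C ↦ DC
    D ↦ A
    B ↦ AD  (constrained at step 1)

A->BB, B->AD, C->DC, D->A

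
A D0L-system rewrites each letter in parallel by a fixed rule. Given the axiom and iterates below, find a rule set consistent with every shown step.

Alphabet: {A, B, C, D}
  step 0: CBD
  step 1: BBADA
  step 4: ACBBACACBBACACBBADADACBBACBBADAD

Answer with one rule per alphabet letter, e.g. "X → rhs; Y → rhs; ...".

A->AC, B->AD, C->BB, D->A

  step 0 ⇒ step 1: CBD ⇒ BB·AD·A
    B ↦ AD
    C ↦ BB
    D ↦ A
    A ↦ AC  (constrained at step 1)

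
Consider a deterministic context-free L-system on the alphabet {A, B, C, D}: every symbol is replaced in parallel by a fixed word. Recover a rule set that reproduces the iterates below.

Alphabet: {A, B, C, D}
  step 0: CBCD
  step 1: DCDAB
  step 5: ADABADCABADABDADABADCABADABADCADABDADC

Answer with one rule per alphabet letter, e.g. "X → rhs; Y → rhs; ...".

A->AD, B->C, C->D, D->AB

  step 0 ⇒ step 1: CBCD ⇒ D·C·D·AB
    B ↦ C
    C ↦ D
    D ↦ AB
    A ↦ AD  (constrained at step 1)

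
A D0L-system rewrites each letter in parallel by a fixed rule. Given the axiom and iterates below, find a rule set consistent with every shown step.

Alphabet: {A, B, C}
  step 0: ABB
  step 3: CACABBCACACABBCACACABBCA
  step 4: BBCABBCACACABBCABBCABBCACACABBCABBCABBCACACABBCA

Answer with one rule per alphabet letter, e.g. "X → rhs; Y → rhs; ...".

A->CA, B->CA, C->BB

  step 3 ⇒ step 4: CACABBCACACABBCACACABBCA ⇒ BB·CA·BB·CA·CA·CA·BB·CA·BB·CA·BB·CA·CA·CA·BB·CA·BB·CA·BB·CA·CA·CA·BB·CA
    A ↦ CA
    B ↦ CA
    C ↦ BB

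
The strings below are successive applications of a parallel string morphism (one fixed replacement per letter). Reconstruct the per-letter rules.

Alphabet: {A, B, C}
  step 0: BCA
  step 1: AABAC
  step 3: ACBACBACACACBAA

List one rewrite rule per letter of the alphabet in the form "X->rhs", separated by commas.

  step 0 ⇒ step 1: BCA ⇒ AA·B·AC
    A ↦ AC
    B ↦ AA
    C ↦ B

A->AC, B->AA, C->B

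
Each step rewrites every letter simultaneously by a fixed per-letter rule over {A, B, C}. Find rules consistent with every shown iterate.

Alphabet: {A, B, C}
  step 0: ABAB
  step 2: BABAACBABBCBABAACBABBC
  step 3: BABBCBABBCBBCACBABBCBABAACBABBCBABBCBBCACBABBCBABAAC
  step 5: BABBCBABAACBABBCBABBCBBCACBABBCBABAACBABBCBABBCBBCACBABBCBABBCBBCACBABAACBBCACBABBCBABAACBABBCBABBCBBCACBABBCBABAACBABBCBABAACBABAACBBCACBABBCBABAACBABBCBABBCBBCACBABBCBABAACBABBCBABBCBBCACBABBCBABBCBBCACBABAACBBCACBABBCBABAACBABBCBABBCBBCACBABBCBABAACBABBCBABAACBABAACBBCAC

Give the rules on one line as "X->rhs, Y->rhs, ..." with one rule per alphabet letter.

  step 2 ⇒ step 3: BABAACBABBCBABAACBABBC ⇒ BA·BBC·BA·BBC·BBC·AC·BA·BBC·BA·BA·AC·BA·BBC·BA·BBC·BBC·AC·BA·BBC·BA·BA·AC
    A ↦ BBC
    B ↦ BA
    C ↦ AC

A->BBC, B->BA, C->AC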